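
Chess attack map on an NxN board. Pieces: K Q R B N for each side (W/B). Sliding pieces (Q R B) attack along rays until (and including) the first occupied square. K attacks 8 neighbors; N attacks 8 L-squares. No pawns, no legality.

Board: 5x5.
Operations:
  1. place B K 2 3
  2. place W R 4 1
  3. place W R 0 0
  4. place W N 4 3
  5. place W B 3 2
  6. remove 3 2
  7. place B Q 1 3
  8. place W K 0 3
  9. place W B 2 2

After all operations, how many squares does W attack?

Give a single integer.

Op 1: place BK@(2,3)
Op 2: place WR@(4,1)
Op 3: place WR@(0,0)
Op 4: place WN@(4,3)
Op 5: place WB@(3,2)
Op 6: remove (3,2)
Op 7: place BQ@(1,3)
Op 8: place WK@(0,3)
Op 9: place WB@(2,2)
Per-piece attacks for W:
  WR@(0,0): attacks (0,1) (0,2) (0,3) (1,0) (2,0) (3,0) (4,0) [ray(0,1) blocked at (0,3)]
  WK@(0,3): attacks (0,4) (0,2) (1,3) (1,4) (1,2)
  WB@(2,2): attacks (3,3) (4,4) (3,1) (4,0) (1,3) (1,1) (0,0) [ray(-1,1) blocked at (1,3); ray(-1,-1) blocked at (0,0)]
  WR@(4,1): attacks (4,2) (4,3) (4,0) (3,1) (2,1) (1,1) (0,1) [ray(0,1) blocked at (4,3)]
  WN@(4,3): attacks (2,4) (3,1) (2,2)
Union (21 distinct): (0,0) (0,1) (0,2) (0,3) (0,4) (1,0) (1,1) (1,2) (1,3) (1,4) (2,0) (2,1) (2,2) (2,4) (3,0) (3,1) (3,3) (4,0) (4,2) (4,3) (4,4)

Answer: 21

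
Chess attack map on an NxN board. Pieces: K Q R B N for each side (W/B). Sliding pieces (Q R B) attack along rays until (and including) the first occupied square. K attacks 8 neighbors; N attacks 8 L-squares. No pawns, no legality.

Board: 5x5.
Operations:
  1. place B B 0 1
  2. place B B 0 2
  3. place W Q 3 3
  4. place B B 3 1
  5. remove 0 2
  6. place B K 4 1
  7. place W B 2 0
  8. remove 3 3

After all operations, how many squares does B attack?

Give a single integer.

Answer: 13

Derivation:
Op 1: place BB@(0,1)
Op 2: place BB@(0,2)
Op 3: place WQ@(3,3)
Op 4: place BB@(3,1)
Op 5: remove (0,2)
Op 6: place BK@(4,1)
Op 7: place WB@(2,0)
Op 8: remove (3,3)
Per-piece attacks for B:
  BB@(0,1): attacks (1,2) (2,3) (3,4) (1,0)
  BB@(3,1): attacks (4,2) (4,0) (2,2) (1,3) (0,4) (2,0) [ray(-1,-1) blocked at (2,0)]
  BK@(4,1): attacks (4,2) (4,0) (3,1) (3,2) (3,0)
Union (13 distinct): (0,4) (1,0) (1,2) (1,3) (2,0) (2,2) (2,3) (3,0) (3,1) (3,2) (3,4) (4,0) (4,2)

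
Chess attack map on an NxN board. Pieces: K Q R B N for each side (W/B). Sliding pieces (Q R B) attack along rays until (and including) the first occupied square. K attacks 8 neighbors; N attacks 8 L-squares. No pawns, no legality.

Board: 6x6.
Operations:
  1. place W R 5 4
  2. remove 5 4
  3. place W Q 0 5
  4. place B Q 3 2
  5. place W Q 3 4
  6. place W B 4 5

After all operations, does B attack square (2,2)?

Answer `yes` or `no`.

Answer: yes

Derivation:
Op 1: place WR@(5,4)
Op 2: remove (5,4)
Op 3: place WQ@(0,5)
Op 4: place BQ@(3,2)
Op 5: place WQ@(3,4)
Op 6: place WB@(4,5)
Per-piece attacks for B:
  BQ@(3,2): attacks (3,3) (3,4) (3,1) (3,0) (4,2) (5,2) (2,2) (1,2) (0,2) (4,3) (5,4) (4,1) (5,0) (2,3) (1,4) (0,5) (2,1) (1,0) [ray(0,1) blocked at (3,4); ray(-1,1) blocked at (0,5)]
B attacks (2,2): yes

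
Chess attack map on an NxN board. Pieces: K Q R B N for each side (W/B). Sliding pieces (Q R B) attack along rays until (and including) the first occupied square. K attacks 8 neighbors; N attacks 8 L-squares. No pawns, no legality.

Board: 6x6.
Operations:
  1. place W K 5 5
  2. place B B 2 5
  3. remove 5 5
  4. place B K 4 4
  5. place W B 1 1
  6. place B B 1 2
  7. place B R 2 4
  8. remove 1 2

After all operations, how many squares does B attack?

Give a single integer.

Op 1: place WK@(5,5)
Op 2: place BB@(2,5)
Op 3: remove (5,5)
Op 4: place BK@(4,4)
Op 5: place WB@(1,1)
Op 6: place BB@(1,2)
Op 7: place BR@(2,4)
Op 8: remove (1,2)
Per-piece attacks for B:
  BR@(2,4): attacks (2,5) (2,3) (2,2) (2,1) (2,0) (3,4) (4,4) (1,4) (0,4) [ray(0,1) blocked at (2,5); ray(1,0) blocked at (4,4)]
  BB@(2,5): attacks (3,4) (4,3) (5,2) (1,4) (0,3)
  BK@(4,4): attacks (4,5) (4,3) (5,4) (3,4) (5,5) (5,3) (3,5) (3,3)
Union (18 distinct): (0,3) (0,4) (1,4) (2,0) (2,1) (2,2) (2,3) (2,5) (3,3) (3,4) (3,5) (4,3) (4,4) (4,5) (5,2) (5,3) (5,4) (5,5)

Answer: 18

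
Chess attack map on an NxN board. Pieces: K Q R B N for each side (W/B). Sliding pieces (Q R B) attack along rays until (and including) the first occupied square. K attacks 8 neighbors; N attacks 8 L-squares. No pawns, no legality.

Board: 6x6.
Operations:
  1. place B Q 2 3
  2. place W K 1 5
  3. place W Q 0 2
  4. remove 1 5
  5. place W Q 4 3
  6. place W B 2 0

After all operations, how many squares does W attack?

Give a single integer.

Op 1: place BQ@(2,3)
Op 2: place WK@(1,5)
Op 3: place WQ@(0,2)
Op 4: remove (1,5)
Op 5: place WQ@(4,3)
Op 6: place WB@(2,0)
Per-piece attacks for W:
  WQ@(0,2): attacks (0,3) (0,4) (0,5) (0,1) (0,0) (1,2) (2,2) (3,2) (4,2) (5,2) (1,3) (2,4) (3,5) (1,1) (2,0) [ray(1,-1) blocked at (2,0)]
  WB@(2,0): attacks (3,1) (4,2) (5,3) (1,1) (0,2) [ray(-1,1) blocked at (0,2)]
  WQ@(4,3): attacks (4,4) (4,5) (4,2) (4,1) (4,0) (5,3) (3,3) (2,3) (5,4) (5,2) (3,4) (2,5) (3,2) (2,1) (1,0) [ray(-1,0) blocked at (2,3)]
Union (29 distinct): (0,0) (0,1) (0,2) (0,3) (0,4) (0,5) (1,0) (1,1) (1,2) (1,3) (2,0) (2,1) (2,2) (2,3) (2,4) (2,5) (3,1) (3,2) (3,3) (3,4) (3,5) (4,0) (4,1) (4,2) (4,4) (4,5) (5,2) (5,3) (5,4)

Answer: 29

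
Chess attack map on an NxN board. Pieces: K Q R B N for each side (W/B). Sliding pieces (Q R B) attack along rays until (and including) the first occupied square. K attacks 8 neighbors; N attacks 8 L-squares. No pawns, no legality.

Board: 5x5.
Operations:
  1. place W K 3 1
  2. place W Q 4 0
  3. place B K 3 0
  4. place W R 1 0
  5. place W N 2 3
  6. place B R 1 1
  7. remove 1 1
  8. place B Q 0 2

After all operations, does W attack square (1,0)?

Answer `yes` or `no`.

Op 1: place WK@(3,1)
Op 2: place WQ@(4,0)
Op 3: place BK@(3,0)
Op 4: place WR@(1,0)
Op 5: place WN@(2,3)
Op 6: place BR@(1,1)
Op 7: remove (1,1)
Op 8: place BQ@(0,2)
Per-piece attacks for W:
  WR@(1,0): attacks (1,1) (1,2) (1,3) (1,4) (2,0) (3,0) (0,0) [ray(1,0) blocked at (3,0)]
  WN@(2,3): attacks (4,4) (0,4) (3,1) (4,2) (1,1) (0,2)
  WK@(3,1): attacks (3,2) (3,0) (4,1) (2,1) (4,2) (4,0) (2,2) (2,0)
  WQ@(4,0): attacks (4,1) (4,2) (4,3) (4,4) (3,0) (3,1) [ray(-1,0) blocked at (3,0); ray(-1,1) blocked at (3,1)]
W attacks (1,0): no

Answer: no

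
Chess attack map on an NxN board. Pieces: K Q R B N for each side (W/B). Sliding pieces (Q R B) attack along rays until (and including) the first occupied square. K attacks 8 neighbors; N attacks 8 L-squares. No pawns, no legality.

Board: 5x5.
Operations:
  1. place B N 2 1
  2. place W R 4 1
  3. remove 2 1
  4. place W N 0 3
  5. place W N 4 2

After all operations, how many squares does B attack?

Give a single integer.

Answer: 0

Derivation:
Op 1: place BN@(2,1)
Op 2: place WR@(4,1)
Op 3: remove (2,1)
Op 4: place WN@(0,3)
Op 5: place WN@(4,2)
Per-piece attacks for B:
Union (0 distinct): (none)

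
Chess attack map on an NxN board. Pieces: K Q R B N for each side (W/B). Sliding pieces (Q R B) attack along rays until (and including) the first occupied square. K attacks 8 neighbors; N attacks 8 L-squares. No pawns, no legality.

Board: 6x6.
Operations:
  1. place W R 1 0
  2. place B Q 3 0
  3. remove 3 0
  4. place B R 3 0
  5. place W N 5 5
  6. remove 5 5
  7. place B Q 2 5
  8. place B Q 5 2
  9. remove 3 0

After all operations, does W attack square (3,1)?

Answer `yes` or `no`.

Answer: no

Derivation:
Op 1: place WR@(1,0)
Op 2: place BQ@(3,0)
Op 3: remove (3,0)
Op 4: place BR@(3,0)
Op 5: place WN@(5,5)
Op 6: remove (5,5)
Op 7: place BQ@(2,5)
Op 8: place BQ@(5,2)
Op 9: remove (3,0)
Per-piece attacks for W:
  WR@(1,0): attacks (1,1) (1,2) (1,3) (1,4) (1,5) (2,0) (3,0) (4,0) (5,0) (0,0)
W attacks (3,1): no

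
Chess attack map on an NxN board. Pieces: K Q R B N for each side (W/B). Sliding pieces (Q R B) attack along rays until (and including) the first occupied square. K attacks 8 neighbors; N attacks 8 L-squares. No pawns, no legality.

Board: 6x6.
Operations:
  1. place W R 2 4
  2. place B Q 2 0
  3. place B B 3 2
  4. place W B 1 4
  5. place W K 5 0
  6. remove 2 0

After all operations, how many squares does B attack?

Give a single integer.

Answer: 8

Derivation:
Op 1: place WR@(2,4)
Op 2: place BQ@(2,0)
Op 3: place BB@(3,2)
Op 4: place WB@(1,4)
Op 5: place WK@(5,0)
Op 6: remove (2,0)
Per-piece attacks for B:
  BB@(3,2): attacks (4,3) (5,4) (4,1) (5,0) (2,3) (1,4) (2,1) (1,0) [ray(1,-1) blocked at (5,0); ray(-1,1) blocked at (1,4)]
Union (8 distinct): (1,0) (1,4) (2,1) (2,3) (4,1) (4,3) (5,0) (5,4)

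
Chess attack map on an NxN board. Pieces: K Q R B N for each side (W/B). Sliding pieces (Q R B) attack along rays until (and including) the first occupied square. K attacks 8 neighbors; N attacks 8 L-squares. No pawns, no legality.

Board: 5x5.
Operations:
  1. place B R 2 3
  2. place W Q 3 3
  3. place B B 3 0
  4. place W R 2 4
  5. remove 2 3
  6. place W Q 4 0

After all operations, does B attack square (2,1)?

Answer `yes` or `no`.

Op 1: place BR@(2,3)
Op 2: place WQ@(3,3)
Op 3: place BB@(3,0)
Op 4: place WR@(2,4)
Op 5: remove (2,3)
Op 6: place WQ@(4,0)
Per-piece attacks for B:
  BB@(3,0): attacks (4,1) (2,1) (1,2) (0,3)
B attacks (2,1): yes

Answer: yes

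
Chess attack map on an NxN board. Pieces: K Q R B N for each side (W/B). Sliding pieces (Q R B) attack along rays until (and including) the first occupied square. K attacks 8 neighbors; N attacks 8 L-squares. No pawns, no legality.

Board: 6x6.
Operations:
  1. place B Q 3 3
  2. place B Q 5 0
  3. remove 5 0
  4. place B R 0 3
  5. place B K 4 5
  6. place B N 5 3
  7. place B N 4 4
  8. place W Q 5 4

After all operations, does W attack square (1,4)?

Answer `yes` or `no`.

Op 1: place BQ@(3,3)
Op 2: place BQ@(5,0)
Op 3: remove (5,0)
Op 4: place BR@(0,3)
Op 5: place BK@(4,5)
Op 6: place BN@(5,3)
Op 7: place BN@(4,4)
Op 8: place WQ@(5,4)
Per-piece attacks for W:
  WQ@(5,4): attacks (5,5) (5,3) (4,4) (4,5) (4,3) (3,2) (2,1) (1,0) [ray(0,-1) blocked at (5,3); ray(-1,0) blocked at (4,4); ray(-1,1) blocked at (4,5)]
W attacks (1,4): no

Answer: no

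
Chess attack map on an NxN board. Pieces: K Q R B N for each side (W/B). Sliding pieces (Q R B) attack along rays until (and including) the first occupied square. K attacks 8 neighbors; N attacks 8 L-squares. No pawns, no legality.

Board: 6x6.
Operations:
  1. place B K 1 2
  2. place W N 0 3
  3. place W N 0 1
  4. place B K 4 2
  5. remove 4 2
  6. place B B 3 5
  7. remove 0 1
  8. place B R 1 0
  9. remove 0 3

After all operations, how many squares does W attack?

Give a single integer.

Answer: 0

Derivation:
Op 1: place BK@(1,2)
Op 2: place WN@(0,3)
Op 3: place WN@(0,1)
Op 4: place BK@(4,2)
Op 5: remove (4,2)
Op 6: place BB@(3,5)
Op 7: remove (0,1)
Op 8: place BR@(1,0)
Op 9: remove (0,3)
Per-piece attacks for W:
Union (0 distinct): (none)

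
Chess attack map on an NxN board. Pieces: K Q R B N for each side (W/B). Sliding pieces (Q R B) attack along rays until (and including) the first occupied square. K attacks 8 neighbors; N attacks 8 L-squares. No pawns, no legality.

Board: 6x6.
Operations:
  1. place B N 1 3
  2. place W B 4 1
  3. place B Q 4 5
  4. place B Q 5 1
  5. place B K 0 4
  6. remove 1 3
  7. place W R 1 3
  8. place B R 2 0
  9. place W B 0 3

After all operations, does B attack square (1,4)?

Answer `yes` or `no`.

Answer: yes

Derivation:
Op 1: place BN@(1,3)
Op 2: place WB@(4,1)
Op 3: place BQ@(4,5)
Op 4: place BQ@(5,1)
Op 5: place BK@(0,4)
Op 6: remove (1,3)
Op 7: place WR@(1,3)
Op 8: place BR@(2,0)
Op 9: place WB@(0,3)
Per-piece attacks for B:
  BK@(0,4): attacks (0,5) (0,3) (1,4) (1,5) (1,3)
  BR@(2,0): attacks (2,1) (2,2) (2,3) (2,4) (2,5) (3,0) (4,0) (5,0) (1,0) (0,0)
  BQ@(4,5): attacks (4,4) (4,3) (4,2) (4,1) (5,5) (3,5) (2,5) (1,5) (0,5) (5,4) (3,4) (2,3) (1,2) (0,1) [ray(0,-1) blocked at (4,1)]
  BQ@(5,1): attacks (5,2) (5,3) (5,4) (5,5) (5,0) (4,1) (4,2) (3,3) (2,4) (1,5) (4,0) [ray(-1,0) blocked at (4,1)]
B attacks (1,4): yes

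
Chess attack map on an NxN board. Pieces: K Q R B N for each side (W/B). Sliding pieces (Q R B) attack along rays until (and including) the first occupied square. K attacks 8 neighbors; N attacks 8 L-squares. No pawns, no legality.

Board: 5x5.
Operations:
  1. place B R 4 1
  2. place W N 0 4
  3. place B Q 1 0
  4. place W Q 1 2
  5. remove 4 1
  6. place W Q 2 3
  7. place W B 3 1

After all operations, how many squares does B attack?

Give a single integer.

Answer: 10

Derivation:
Op 1: place BR@(4,1)
Op 2: place WN@(0,4)
Op 3: place BQ@(1,0)
Op 4: place WQ@(1,2)
Op 5: remove (4,1)
Op 6: place WQ@(2,3)
Op 7: place WB@(3,1)
Per-piece attacks for B:
  BQ@(1,0): attacks (1,1) (1,2) (2,0) (3,0) (4,0) (0,0) (2,1) (3,2) (4,3) (0,1) [ray(0,1) blocked at (1,2)]
Union (10 distinct): (0,0) (0,1) (1,1) (1,2) (2,0) (2,1) (3,0) (3,2) (4,0) (4,3)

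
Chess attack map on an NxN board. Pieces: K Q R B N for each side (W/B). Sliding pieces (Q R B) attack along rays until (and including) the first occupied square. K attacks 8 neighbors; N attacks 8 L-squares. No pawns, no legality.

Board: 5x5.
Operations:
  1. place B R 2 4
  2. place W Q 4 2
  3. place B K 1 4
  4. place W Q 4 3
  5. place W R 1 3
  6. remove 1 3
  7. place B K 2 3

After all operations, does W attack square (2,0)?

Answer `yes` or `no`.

Op 1: place BR@(2,4)
Op 2: place WQ@(4,2)
Op 3: place BK@(1,4)
Op 4: place WQ@(4,3)
Op 5: place WR@(1,3)
Op 6: remove (1,3)
Op 7: place BK@(2,3)
Per-piece attacks for W:
  WQ@(4,2): attacks (4,3) (4,1) (4,0) (3,2) (2,2) (1,2) (0,2) (3,3) (2,4) (3,1) (2,0) [ray(0,1) blocked at (4,3); ray(-1,1) blocked at (2,4)]
  WQ@(4,3): attacks (4,4) (4,2) (3,3) (2,3) (3,4) (3,2) (2,1) (1,0) [ray(0,-1) blocked at (4,2); ray(-1,0) blocked at (2,3)]
W attacks (2,0): yes

Answer: yes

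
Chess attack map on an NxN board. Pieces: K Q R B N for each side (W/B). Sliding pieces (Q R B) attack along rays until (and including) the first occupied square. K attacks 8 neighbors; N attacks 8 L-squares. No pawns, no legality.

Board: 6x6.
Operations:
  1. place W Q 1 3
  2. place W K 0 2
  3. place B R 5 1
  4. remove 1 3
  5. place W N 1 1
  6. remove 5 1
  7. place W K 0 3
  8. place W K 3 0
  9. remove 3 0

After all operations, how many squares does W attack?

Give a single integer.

Op 1: place WQ@(1,3)
Op 2: place WK@(0,2)
Op 3: place BR@(5,1)
Op 4: remove (1,3)
Op 5: place WN@(1,1)
Op 6: remove (5,1)
Op 7: place WK@(0,3)
Op 8: place WK@(3,0)
Op 9: remove (3,0)
Per-piece attacks for W:
  WK@(0,2): attacks (0,3) (0,1) (1,2) (1,3) (1,1)
  WK@(0,3): attacks (0,4) (0,2) (1,3) (1,4) (1,2)
  WN@(1,1): attacks (2,3) (3,2) (0,3) (3,0)
Union (11 distinct): (0,1) (0,2) (0,3) (0,4) (1,1) (1,2) (1,3) (1,4) (2,3) (3,0) (3,2)

Answer: 11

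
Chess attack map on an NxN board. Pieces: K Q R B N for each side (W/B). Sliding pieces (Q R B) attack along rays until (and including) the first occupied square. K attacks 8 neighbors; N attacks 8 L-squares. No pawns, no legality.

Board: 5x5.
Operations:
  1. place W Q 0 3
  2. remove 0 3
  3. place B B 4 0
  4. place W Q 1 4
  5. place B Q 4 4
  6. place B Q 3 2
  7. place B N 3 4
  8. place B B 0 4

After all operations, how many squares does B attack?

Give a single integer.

Op 1: place WQ@(0,3)
Op 2: remove (0,3)
Op 3: place BB@(4,0)
Op 4: place WQ@(1,4)
Op 5: place BQ@(4,4)
Op 6: place BQ@(3,2)
Op 7: place BN@(3,4)
Op 8: place BB@(0,4)
Per-piece attacks for B:
  BB@(0,4): attacks (1,3) (2,2) (3,1) (4,0) [ray(1,-1) blocked at (4,0)]
  BQ@(3,2): attacks (3,3) (3,4) (3,1) (3,0) (4,2) (2,2) (1,2) (0,2) (4,3) (4,1) (2,3) (1,4) (2,1) (1,0) [ray(0,1) blocked at (3,4); ray(-1,1) blocked at (1,4)]
  BN@(3,4): attacks (4,2) (2,2) (1,3)
  BB@(4,0): attacks (3,1) (2,2) (1,3) (0,4) [ray(-1,1) blocked at (0,4)]
  BQ@(4,4): attacks (4,3) (4,2) (4,1) (4,0) (3,4) (3,3) (2,2) (1,1) (0,0) [ray(0,-1) blocked at (4,0); ray(-1,0) blocked at (3,4)]
Union (19 distinct): (0,0) (0,2) (0,4) (1,0) (1,1) (1,2) (1,3) (1,4) (2,1) (2,2) (2,3) (3,0) (3,1) (3,3) (3,4) (4,0) (4,1) (4,2) (4,3)

Answer: 19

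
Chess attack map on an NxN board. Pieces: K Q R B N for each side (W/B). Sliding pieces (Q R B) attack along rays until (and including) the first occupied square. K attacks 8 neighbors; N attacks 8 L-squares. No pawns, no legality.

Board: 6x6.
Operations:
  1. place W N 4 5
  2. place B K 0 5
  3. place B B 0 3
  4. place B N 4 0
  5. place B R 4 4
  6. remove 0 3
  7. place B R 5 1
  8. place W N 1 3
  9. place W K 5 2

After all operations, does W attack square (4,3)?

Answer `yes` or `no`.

Answer: yes

Derivation:
Op 1: place WN@(4,5)
Op 2: place BK@(0,5)
Op 3: place BB@(0,3)
Op 4: place BN@(4,0)
Op 5: place BR@(4,4)
Op 6: remove (0,3)
Op 7: place BR@(5,1)
Op 8: place WN@(1,3)
Op 9: place WK@(5,2)
Per-piece attacks for W:
  WN@(1,3): attacks (2,5) (3,4) (0,5) (2,1) (3,2) (0,1)
  WN@(4,5): attacks (5,3) (3,3) (2,4)
  WK@(5,2): attacks (5,3) (5,1) (4,2) (4,3) (4,1)
W attacks (4,3): yes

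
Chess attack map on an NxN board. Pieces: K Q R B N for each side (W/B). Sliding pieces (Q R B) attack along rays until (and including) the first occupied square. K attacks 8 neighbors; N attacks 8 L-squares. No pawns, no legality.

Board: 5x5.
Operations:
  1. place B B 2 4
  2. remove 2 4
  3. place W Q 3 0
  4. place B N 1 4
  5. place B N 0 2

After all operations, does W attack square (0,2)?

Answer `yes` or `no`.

Answer: no

Derivation:
Op 1: place BB@(2,4)
Op 2: remove (2,4)
Op 3: place WQ@(3,0)
Op 4: place BN@(1,4)
Op 5: place BN@(0,2)
Per-piece attacks for W:
  WQ@(3,0): attacks (3,1) (3,2) (3,3) (3,4) (4,0) (2,0) (1,0) (0,0) (4,1) (2,1) (1,2) (0,3)
W attacks (0,2): no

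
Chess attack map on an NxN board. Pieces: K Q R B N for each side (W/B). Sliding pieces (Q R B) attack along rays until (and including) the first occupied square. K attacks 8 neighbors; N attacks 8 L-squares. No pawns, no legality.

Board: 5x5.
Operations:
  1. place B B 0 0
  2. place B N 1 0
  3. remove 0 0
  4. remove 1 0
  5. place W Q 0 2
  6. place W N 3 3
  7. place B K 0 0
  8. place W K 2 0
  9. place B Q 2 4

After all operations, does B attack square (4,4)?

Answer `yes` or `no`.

Op 1: place BB@(0,0)
Op 2: place BN@(1,0)
Op 3: remove (0,0)
Op 4: remove (1,0)
Op 5: place WQ@(0,2)
Op 6: place WN@(3,3)
Op 7: place BK@(0,0)
Op 8: place WK@(2,0)
Op 9: place BQ@(2,4)
Per-piece attacks for B:
  BK@(0,0): attacks (0,1) (1,0) (1,1)
  BQ@(2,4): attacks (2,3) (2,2) (2,1) (2,0) (3,4) (4,4) (1,4) (0,4) (3,3) (1,3) (0,2) [ray(0,-1) blocked at (2,0); ray(1,-1) blocked at (3,3); ray(-1,-1) blocked at (0,2)]
B attacks (4,4): yes

Answer: yes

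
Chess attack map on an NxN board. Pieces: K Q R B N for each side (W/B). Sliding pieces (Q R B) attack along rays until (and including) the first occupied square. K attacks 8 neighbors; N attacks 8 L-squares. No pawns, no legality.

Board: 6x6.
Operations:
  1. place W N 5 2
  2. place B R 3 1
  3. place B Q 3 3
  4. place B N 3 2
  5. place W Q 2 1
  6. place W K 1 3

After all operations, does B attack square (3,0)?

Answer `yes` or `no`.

Answer: yes

Derivation:
Op 1: place WN@(5,2)
Op 2: place BR@(3,1)
Op 3: place BQ@(3,3)
Op 4: place BN@(3,2)
Op 5: place WQ@(2,1)
Op 6: place WK@(1,3)
Per-piece attacks for B:
  BR@(3,1): attacks (3,2) (3,0) (4,1) (5,1) (2,1) [ray(0,1) blocked at (3,2); ray(-1,0) blocked at (2,1)]
  BN@(3,2): attacks (4,4) (5,3) (2,4) (1,3) (4,0) (5,1) (2,0) (1,1)
  BQ@(3,3): attacks (3,4) (3,5) (3,2) (4,3) (5,3) (2,3) (1,3) (4,4) (5,5) (4,2) (5,1) (2,4) (1,5) (2,2) (1,1) (0,0) [ray(0,-1) blocked at (3,2); ray(-1,0) blocked at (1,3)]
B attacks (3,0): yes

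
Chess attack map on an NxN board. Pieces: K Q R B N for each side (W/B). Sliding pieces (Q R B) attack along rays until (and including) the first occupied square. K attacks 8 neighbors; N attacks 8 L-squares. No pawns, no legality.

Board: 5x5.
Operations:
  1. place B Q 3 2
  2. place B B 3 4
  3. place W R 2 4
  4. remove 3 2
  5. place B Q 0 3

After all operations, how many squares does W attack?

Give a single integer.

Answer: 7

Derivation:
Op 1: place BQ@(3,2)
Op 2: place BB@(3,4)
Op 3: place WR@(2,4)
Op 4: remove (3,2)
Op 5: place BQ@(0,3)
Per-piece attacks for W:
  WR@(2,4): attacks (2,3) (2,2) (2,1) (2,0) (3,4) (1,4) (0,4) [ray(1,0) blocked at (3,4)]
Union (7 distinct): (0,4) (1,4) (2,0) (2,1) (2,2) (2,3) (3,4)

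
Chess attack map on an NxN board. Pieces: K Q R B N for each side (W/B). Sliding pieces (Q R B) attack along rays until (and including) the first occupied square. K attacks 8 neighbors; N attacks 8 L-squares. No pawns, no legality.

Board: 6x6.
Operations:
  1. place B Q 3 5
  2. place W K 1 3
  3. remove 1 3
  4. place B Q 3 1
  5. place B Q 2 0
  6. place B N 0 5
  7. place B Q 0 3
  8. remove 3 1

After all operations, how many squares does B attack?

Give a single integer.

Answer: 29

Derivation:
Op 1: place BQ@(3,5)
Op 2: place WK@(1,3)
Op 3: remove (1,3)
Op 4: place BQ@(3,1)
Op 5: place BQ@(2,0)
Op 6: place BN@(0,5)
Op 7: place BQ@(0,3)
Op 8: remove (3,1)
Per-piece attacks for B:
  BQ@(0,3): attacks (0,4) (0,5) (0,2) (0,1) (0,0) (1,3) (2,3) (3,3) (4,3) (5,3) (1,4) (2,5) (1,2) (2,1) (3,0) [ray(0,1) blocked at (0,5)]
  BN@(0,5): attacks (1,3) (2,4)
  BQ@(2,0): attacks (2,1) (2,2) (2,3) (2,4) (2,5) (3,0) (4,0) (5,0) (1,0) (0,0) (3,1) (4,2) (5,3) (1,1) (0,2)
  BQ@(3,5): attacks (3,4) (3,3) (3,2) (3,1) (3,0) (4,5) (5,5) (2,5) (1,5) (0,5) (4,4) (5,3) (2,4) (1,3) (0,2) [ray(-1,0) blocked at (0,5)]
Union (29 distinct): (0,0) (0,1) (0,2) (0,4) (0,5) (1,0) (1,1) (1,2) (1,3) (1,4) (1,5) (2,1) (2,2) (2,3) (2,4) (2,5) (3,0) (3,1) (3,2) (3,3) (3,4) (4,0) (4,2) (4,3) (4,4) (4,5) (5,0) (5,3) (5,5)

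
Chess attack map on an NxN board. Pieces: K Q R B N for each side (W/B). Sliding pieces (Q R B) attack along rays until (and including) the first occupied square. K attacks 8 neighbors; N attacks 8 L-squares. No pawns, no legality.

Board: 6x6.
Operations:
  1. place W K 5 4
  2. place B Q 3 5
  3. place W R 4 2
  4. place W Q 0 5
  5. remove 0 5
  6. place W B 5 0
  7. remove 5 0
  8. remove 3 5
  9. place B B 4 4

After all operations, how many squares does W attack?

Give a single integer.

Answer: 12

Derivation:
Op 1: place WK@(5,4)
Op 2: place BQ@(3,5)
Op 3: place WR@(4,2)
Op 4: place WQ@(0,5)
Op 5: remove (0,5)
Op 6: place WB@(5,0)
Op 7: remove (5,0)
Op 8: remove (3,5)
Op 9: place BB@(4,4)
Per-piece attacks for W:
  WR@(4,2): attacks (4,3) (4,4) (4,1) (4,0) (5,2) (3,2) (2,2) (1,2) (0,2) [ray(0,1) blocked at (4,4)]
  WK@(5,4): attacks (5,5) (5,3) (4,4) (4,5) (4,3)
Union (12 distinct): (0,2) (1,2) (2,2) (3,2) (4,0) (4,1) (4,3) (4,4) (4,5) (5,2) (5,3) (5,5)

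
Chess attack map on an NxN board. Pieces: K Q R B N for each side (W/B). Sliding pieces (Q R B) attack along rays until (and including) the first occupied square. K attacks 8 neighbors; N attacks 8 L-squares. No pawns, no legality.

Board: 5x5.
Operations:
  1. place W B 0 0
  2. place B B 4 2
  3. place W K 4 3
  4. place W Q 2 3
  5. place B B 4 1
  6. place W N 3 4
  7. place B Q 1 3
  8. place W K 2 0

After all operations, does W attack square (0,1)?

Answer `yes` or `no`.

Answer: yes

Derivation:
Op 1: place WB@(0,0)
Op 2: place BB@(4,2)
Op 3: place WK@(4,3)
Op 4: place WQ@(2,3)
Op 5: place BB@(4,1)
Op 6: place WN@(3,4)
Op 7: place BQ@(1,3)
Op 8: place WK@(2,0)
Per-piece attacks for W:
  WB@(0,0): attacks (1,1) (2,2) (3,3) (4,4)
  WK@(2,0): attacks (2,1) (3,0) (1,0) (3,1) (1,1)
  WQ@(2,3): attacks (2,4) (2,2) (2,1) (2,0) (3,3) (4,3) (1,3) (3,4) (3,2) (4,1) (1,4) (1,2) (0,1) [ray(0,-1) blocked at (2,0); ray(1,0) blocked at (4,3); ray(-1,0) blocked at (1,3); ray(1,1) blocked at (3,4); ray(1,-1) blocked at (4,1)]
  WN@(3,4): attacks (4,2) (2,2) (1,3)
  WK@(4,3): attacks (4,4) (4,2) (3,3) (3,4) (3,2)
W attacks (0,1): yes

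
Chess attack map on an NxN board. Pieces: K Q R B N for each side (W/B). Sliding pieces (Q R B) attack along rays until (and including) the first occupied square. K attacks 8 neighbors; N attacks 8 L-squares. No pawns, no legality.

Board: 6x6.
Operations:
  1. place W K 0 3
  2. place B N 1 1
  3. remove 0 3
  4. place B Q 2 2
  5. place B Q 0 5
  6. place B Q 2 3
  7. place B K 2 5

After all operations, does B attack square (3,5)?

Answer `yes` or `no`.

Answer: yes

Derivation:
Op 1: place WK@(0,3)
Op 2: place BN@(1,1)
Op 3: remove (0,3)
Op 4: place BQ@(2,2)
Op 5: place BQ@(0,5)
Op 6: place BQ@(2,3)
Op 7: place BK@(2,5)
Per-piece attacks for B:
  BQ@(0,5): attacks (0,4) (0,3) (0,2) (0,1) (0,0) (1,5) (2,5) (1,4) (2,3) [ray(1,0) blocked at (2,5); ray(1,-1) blocked at (2,3)]
  BN@(1,1): attacks (2,3) (3,2) (0,3) (3,0)
  BQ@(2,2): attacks (2,3) (2,1) (2,0) (3,2) (4,2) (5,2) (1,2) (0,2) (3,3) (4,4) (5,5) (3,1) (4,0) (1,3) (0,4) (1,1) [ray(0,1) blocked at (2,3); ray(-1,-1) blocked at (1,1)]
  BQ@(2,3): attacks (2,4) (2,5) (2,2) (3,3) (4,3) (5,3) (1,3) (0,3) (3,4) (4,5) (3,2) (4,1) (5,0) (1,4) (0,5) (1,2) (0,1) [ray(0,1) blocked at (2,5); ray(0,-1) blocked at (2,2); ray(-1,1) blocked at (0,5)]
  BK@(2,5): attacks (2,4) (3,5) (1,5) (3,4) (1,4)
B attacks (3,5): yes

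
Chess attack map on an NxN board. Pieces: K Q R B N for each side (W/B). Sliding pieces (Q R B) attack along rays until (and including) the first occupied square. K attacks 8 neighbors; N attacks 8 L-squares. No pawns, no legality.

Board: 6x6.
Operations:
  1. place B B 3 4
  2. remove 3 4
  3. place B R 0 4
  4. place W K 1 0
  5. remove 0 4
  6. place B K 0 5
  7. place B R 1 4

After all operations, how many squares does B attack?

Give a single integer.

Answer: 11

Derivation:
Op 1: place BB@(3,4)
Op 2: remove (3,4)
Op 3: place BR@(0,4)
Op 4: place WK@(1,0)
Op 5: remove (0,4)
Op 6: place BK@(0,5)
Op 7: place BR@(1,4)
Per-piece attacks for B:
  BK@(0,5): attacks (0,4) (1,5) (1,4)
  BR@(1,4): attacks (1,5) (1,3) (1,2) (1,1) (1,0) (2,4) (3,4) (4,4) (5,4) (0,4) [ray(0,-1) blocked at (1,0)]
Union (11 distinct): (0,4) (1,0) (1,1) (1,2) (1,3) (1,4) (1,5) (2,4) (3,4) (4,4) (5,4)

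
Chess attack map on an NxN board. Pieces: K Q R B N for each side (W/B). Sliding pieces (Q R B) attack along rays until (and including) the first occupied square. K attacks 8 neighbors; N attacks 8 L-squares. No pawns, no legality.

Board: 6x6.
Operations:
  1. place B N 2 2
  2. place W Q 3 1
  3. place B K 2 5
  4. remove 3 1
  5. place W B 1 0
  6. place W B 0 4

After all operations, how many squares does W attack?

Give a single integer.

Answer: 8

Derivation:
Op 1: place BN@(2,2)
Op 2: place WQ@(3,1)
Op 3: place BK@(2,5)
Op 4: remove (3,1)
Op 5: place WB@(1,0)
Op 6: place WB@(0,4)
Per-piece attacks for W:
  WB@(0,4): attacks (1,5) (1,3) (2,2) [ray(1,-1) blocked at (2,2)]
  WB@(1,0): attacks (2,1) (3,2) (4,3) (5,4) (0,1)
Union (8 distinct): (0,1) (1,3) (1,5) (2,1) (2,2) (3,2) (4,3) (5,4)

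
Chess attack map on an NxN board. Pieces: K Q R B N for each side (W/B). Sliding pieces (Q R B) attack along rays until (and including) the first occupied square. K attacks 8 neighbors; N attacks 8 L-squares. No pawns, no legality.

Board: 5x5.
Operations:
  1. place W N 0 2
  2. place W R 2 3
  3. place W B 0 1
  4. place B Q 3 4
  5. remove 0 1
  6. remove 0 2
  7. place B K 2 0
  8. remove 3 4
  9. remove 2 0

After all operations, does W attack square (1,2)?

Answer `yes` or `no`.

Op 1: place WN@(0,2)
Op 2: place WR@(2,3)
Op 3: place WB@(0,1)
Op 4: place BQ@(3,4)
Op 5: remove (0,1)
Op 6: remove (0,2)
Op 7: place BK@(2,0)
Op 8: remove (3,4)
Op 9: remove (2,0)
Per-piece attacks for W:
  WR@(2,3): attacks (2,4) (2,2) (2,1) (2,0) (3,3) (4,3) (1,3) (0,3)
W attacks (1,2): no

Answer: no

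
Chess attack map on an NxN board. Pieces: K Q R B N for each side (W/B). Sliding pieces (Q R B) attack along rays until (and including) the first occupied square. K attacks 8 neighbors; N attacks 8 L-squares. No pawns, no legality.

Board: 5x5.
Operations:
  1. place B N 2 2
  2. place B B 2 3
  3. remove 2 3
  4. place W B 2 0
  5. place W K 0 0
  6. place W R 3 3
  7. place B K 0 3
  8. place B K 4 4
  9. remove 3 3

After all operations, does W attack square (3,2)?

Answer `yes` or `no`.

Op 1: place BN@(2,2)
Op 2: place BB@(2,3)
Op 3: remove (2,3)
Op 4: place WB@(2,0)
Op 5: place WK@(0,0)
Op 6: place WR@(3,3)
Op 7: place BK@(0,3)
Op 8: place BK@(4,4)
Op 9: remove (3,3)
Per-piece attacks for W:
  WK@(0,0): attacks (0,1) (1,0) (1,1)
  WB@(2,0): attacks (3,1) (4,2) (1,1) (0,2)
W attacks (3,2): no

Answer: no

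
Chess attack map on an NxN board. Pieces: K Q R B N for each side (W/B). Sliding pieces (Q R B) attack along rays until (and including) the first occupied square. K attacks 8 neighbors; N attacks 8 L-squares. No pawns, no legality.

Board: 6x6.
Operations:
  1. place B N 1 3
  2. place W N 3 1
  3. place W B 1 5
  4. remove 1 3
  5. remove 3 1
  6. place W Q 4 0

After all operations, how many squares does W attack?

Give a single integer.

Op 1: place BN@(1,3)
Op 2: place WN@(3,1)
Op 3: place WB@(1,5)
Op 4: remove (1,3)
Op 5: remove (3,1)
Op 6: place WQ@(4,0)
Per-piece attacks for W:
  WB@(1,5): attacks (2,4) (3,3) (4,2) (5,1) (0,4)
  WQ@(4,0): attacks (4,1) (4,2) (4,3) (4,4) (4,5) (5,0) (3,0) (2,0) (1,0) (0,0) (5,1) (3,1) (2,2) (1,3) (0,4)
Union (17 distinct): (0,0) (0,4) (1,0) (1,3) (2,0) (2,2) (2,4) (3,0) (3,1) (3,3) (4,1) (4,2) (4,3) (4,4) (4,5) (5,0) (5,1)

Answer: 17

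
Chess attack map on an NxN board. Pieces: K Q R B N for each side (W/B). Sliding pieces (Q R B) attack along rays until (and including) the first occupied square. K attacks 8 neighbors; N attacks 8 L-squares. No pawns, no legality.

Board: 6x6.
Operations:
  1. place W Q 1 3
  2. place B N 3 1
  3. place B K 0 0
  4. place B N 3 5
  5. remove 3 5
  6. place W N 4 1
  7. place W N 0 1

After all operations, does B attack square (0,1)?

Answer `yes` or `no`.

Op 1: place WQ@(1,3)
Op 2: place BN@(3,1)
Op 3: place BK@(0,0)
Op 4: place BN@(3,5)
Op 5: remove (3,5)
Op 6: place WN@(4,1)
Op 7: place WN@(0,1)
Per-piece attacks for B:
  BK@(0,0): attacks (0,1) (1,0) (1,1)
  BN@(3,1): attacks (4,3) (5,2) (2,3) (1,2) (5,0) (1,0)
B attacks (0,1): yes

Answer: yes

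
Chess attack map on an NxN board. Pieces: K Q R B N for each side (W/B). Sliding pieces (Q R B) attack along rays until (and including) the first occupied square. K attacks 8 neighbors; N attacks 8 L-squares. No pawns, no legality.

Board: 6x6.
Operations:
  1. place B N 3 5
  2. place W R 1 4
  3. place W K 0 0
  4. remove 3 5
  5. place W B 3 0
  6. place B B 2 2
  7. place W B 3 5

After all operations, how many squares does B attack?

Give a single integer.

Answer: 9

Derivation:
Op 1: place BN@(3,5)
Op 2: place WR@(1,4)
Op 3: place WK@(0,0)
Op 4: remove (3,5)
Op 5: place WB@(3,0)
Op 6: place BB@(2,2)
Op 7: place WB@(3,5)
Per-piece attacks for B:
  BB@(2,2): attacks (3,3) (4,4) (5,5) (3,1) (4,0) (1,3) (0,4) (1,1) (0,0) [ray(-1,-1) blocked at (0,0)]
Union (9 distinct): (0,0) (0,4) (1,1) (1,3) (3,1) (3,3) (4,0) (4,4) (5,5)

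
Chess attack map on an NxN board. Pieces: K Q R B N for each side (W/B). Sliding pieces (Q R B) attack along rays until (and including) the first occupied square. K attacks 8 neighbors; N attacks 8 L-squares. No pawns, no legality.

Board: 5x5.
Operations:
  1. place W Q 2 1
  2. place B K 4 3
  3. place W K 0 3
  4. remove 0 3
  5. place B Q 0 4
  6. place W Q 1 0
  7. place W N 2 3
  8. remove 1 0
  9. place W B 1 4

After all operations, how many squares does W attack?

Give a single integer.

Op 1: place WQ@(2,1)
Op 2: place BK@(4,3)
Op 3: place WK@(0,3)
Op 4: remove (0,3)
Op 5: place BQ@(0,4)
Op 6: place WQ@(1,0)
Op 7: place WN@(2,3)
Op 8: remove (1,0)
Op 9: place WB@(1,4)
Per-piece attacks for W:
  WB@(1,4): attacks (2,3) (0,3) [ray(1,-1) blocked at (2,3)]
  WQ@(2,1): attacks (2,2) (2,3) (2,0) (3,1) (4,1) (1,1) (0,1) (3,2) (4,3) (3,0) (1,2) (0,3) (1,0) [ray(0,1) blocked at (2,3); ray(1,1) blocked at (4,3)]
  WN@(2,3): attacks (4,4) (0,4) (3,1) (4,2) (1,1) (0,2)
Union (17 distinct): (0,1) (0,2) (0,3) (0,4) (1,0) (1,1) (1,2) (2,0) (2,2) (2,3) (3,0) (3,1) (3,2) (4,1) (4,2) (4,3) (4,4)

Answer: 17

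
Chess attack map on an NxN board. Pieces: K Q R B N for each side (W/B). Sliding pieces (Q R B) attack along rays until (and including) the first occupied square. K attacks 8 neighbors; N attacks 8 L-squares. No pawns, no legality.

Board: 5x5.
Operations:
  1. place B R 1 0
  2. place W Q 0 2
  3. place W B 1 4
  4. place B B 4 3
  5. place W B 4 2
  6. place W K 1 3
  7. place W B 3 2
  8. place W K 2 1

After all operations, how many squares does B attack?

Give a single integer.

Answer: 9

Derivation:
Op 1: place BR@(1,0)
Op 2: place WQ@(0,2)
Op 3: place WB@(1,4)
Op 4: place BB@(4,3)
Op 5: place WB@(4,2)
Op 6: place WK@(1,3)
Op 7: place WB@(3,2)
Op 8: place WK@(2,1)
Per-piece attacks for B:
  BR@(1,0): attacks (1,1) (1,2) (1,3) (2,0) (3,0) (4,0) (0,0) [ray(0,1) blocked at (1,3)]
  BB@(4,3): attacks (3,4) (3,2) [ray(-1,-1) blocked at (3,2)]
Union (9 distinct): (0,0) (1,1) (1,2) (1,3) (2,0) (3,0) (3,2) (3,4) (4,0)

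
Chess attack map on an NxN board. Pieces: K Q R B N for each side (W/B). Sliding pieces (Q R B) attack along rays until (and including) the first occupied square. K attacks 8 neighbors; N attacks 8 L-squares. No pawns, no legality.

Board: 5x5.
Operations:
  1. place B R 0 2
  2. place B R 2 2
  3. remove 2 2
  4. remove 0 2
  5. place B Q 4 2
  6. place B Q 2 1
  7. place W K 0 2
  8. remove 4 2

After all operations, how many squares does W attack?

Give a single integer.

Op 1: place BR@(0,2)
Op 2: place BR@(2,2)
Op 3: remove (2,2)
Op 4: remove (0,2)
Op 5: place BQ@(4,2)
Op 6: place BQ@(2,1)
Op 7: place WK@(0,2)
Op 8: remove (4,2)
Per-piece attacks for W:
  WK@(0,2): attacks (0,3) (0,1) (1,2) (1,3) (1,1)
Union (5 distinct): (0,1) (0,3) (1,1) (1,2) (1,3)

Answer: 5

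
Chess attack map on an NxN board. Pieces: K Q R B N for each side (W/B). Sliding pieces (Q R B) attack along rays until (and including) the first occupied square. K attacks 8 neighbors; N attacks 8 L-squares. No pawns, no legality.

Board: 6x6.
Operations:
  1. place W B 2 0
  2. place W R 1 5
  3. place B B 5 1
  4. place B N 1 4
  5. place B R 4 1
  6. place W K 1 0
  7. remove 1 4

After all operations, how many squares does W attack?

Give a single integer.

Answer: 18

Derivation:
Op 1: place WB@(2,0)
Op 2: place WR@(1,5)
Op 3: place BB@(5,1)
Op 4: place BN@(1,4)
Op 5: place BR@(4,1)
Op 6: place WK@(1,0)
Op 7: remove (1,4)
Per-piece attacks for W:
  WK@(1,0): attacks (1,1) (2,0) (0,0) (2,1) (0,1)
  WR@(1,5): attacks (1,4) (1,3) (1,2) (1,1) (1,0) (2,5) (3,5) (4,5) (5,5) (0,5) [ray(0,-1) blocked at (1,0)]
  WB@(2,0): attacks (3,1) (4,2) (5,3) (1,1) (0,2)
Union (18 distinct): (0,0) (0,1) (0,2) (0,5) (1,0) (1,1) (1,2) (1,3) (1,4) (2,0) (2,1) (2,5) (3,1) (3,5) (4,2) (4,5) (5,3) (5,5)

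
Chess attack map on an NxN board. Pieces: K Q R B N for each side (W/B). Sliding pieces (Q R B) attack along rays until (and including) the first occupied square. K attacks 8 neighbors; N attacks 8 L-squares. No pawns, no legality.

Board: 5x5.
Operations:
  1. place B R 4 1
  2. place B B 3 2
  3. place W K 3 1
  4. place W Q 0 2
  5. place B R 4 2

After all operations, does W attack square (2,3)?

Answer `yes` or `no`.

Op 1: place BR@(4,1)
Op 2: place BB@(3,2)
Op 3: place WK@(3,1)
Op 4: place WQ@(0,2)
Op 5: place BR@(4,2)
Per-piece attacks for W:
  WQ@(0,2): attacks (0,3) (0,4) (0,1) (0,0) (1,2) (2,2) (3,2) (1,3) (2,4) (1,1) (2,0) [ray(1,0) blocked at (3,2)]
  WK@(3,1): attacks (3,2) (3,0) (4,1) (2,1) (4,2) (4,0) (2,2) (2,0)
W attacks (2,3): no

Answer: no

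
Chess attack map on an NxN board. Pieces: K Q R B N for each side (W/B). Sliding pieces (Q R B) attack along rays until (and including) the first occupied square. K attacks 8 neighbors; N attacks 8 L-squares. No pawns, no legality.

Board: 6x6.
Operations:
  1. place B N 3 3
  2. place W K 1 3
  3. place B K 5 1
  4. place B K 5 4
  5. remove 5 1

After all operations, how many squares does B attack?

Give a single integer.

Answer: 12

Derivation:
Op 1: place BN@(3,3)
Op 2: place WK@(1,3)
Op 3: place BK@(5,1)
Op 4: place BK@(5,4)
Op 5: remove (5,1)
Per-piece attacks for B:
  BN@(3,3): attacks (4,5) (5,4) (2,5) (1,4) (4,1) (5,2) (2,1) (1,2)
  BK@(5,4): attacks (5,5) (5,3) (4,4) (4,5) (4,3)
Union (12 distinct): (1,2) (1,4) (2,1) (2,5) (4,1) (4,3) (4,4) (4,5) (5,2) (5,3) (5,4) (5,5)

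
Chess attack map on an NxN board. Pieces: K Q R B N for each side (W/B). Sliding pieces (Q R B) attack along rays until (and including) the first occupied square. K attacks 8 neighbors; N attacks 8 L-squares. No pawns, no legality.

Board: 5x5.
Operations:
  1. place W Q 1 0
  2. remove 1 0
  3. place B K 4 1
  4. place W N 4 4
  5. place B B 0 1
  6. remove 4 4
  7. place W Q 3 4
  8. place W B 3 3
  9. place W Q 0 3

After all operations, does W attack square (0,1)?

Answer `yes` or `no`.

Op 1: place WQ@(1,0)
Op 2: remove (1,0)
Op 3: place BK@(4,1)
Op 4: place WN@(4,4)
Op 5: place BB@(0,1)
Op 6: remove (4,4)
Op 7: place WQ@(3,4)
Op 8: place WB@(3,3)
Op 9: place WQ@(0,3)
Per-piece attacks for W:
  WQ@(0,3): attacks (0,4) (0,2) (0,1) (1,3) (2,3) (3,3) (1,4) (1,2) (2,1) (3,0) [ray(0,-1) blocked at (0,1); ray(1,0) blocked at (3,3)]
  WB@(3,3): attacks (4,4) (4,2) (2,4) (2,2) (1,1) (0,0)
  WQ@(3,4): attacks (3,3) (4,4) (2,4) (1,4) (0,4) (4,3) (2,3) (1,2) (0,1) [ray(0,-1) blocked at (3,3); ray(-1,-1) blocked at (0,1)]
W attacks (0,1): yes

Answer: yes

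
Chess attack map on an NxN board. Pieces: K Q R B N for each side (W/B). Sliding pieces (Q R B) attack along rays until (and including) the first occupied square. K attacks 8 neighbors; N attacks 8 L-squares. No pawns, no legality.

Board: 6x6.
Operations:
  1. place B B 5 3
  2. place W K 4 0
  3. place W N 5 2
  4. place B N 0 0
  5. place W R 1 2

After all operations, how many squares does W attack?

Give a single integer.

Answer: 18

Derivation:
Op 1: place BB@(5,3)
Op 2: place WK@(4,0)
Op 3: place WN@(5,2)
Op 4: place BN@(0,0)
Op 5: place WR@(1,2)
Per-piece attacks for W:
  WR@(1,2): attacks (1,3) (1,4) (1,5) (1,1) (1,0) (2,2) (3,2) (4,2) (5,2) (0,2) [ray(1,0) blocked at (5,2)]
  WK@(4,0): attacks (4,1) (5,0) (3,0) (5,1) (3,1)
  WN@(5,2): attacks (4,4) (3,3) (4,0) (3,1)
Union (18 distinct): (0,2) (1,0) (1,1) (1,3) (1,4) (1,5) (2,2) (3,0) (3,1) (3,2) (3,3) (4,0) (4,1) (4,2) (4,4) (5,0) (5,1) (5,2)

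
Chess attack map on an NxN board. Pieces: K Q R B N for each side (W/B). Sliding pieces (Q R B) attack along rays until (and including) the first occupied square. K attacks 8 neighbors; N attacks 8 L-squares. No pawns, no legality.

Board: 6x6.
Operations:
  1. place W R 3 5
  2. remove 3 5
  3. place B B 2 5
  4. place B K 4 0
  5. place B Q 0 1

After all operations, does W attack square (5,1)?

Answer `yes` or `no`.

Op 1: place WR@(3,5)
Op 2: remove (3,5)
Op 3: place BB@(2,5)
Op 4: place BK@(4,0)
Op 5: place BQ@(0,1)
Per-piece attacks for W:
W attacks (5,1): no

Answer: no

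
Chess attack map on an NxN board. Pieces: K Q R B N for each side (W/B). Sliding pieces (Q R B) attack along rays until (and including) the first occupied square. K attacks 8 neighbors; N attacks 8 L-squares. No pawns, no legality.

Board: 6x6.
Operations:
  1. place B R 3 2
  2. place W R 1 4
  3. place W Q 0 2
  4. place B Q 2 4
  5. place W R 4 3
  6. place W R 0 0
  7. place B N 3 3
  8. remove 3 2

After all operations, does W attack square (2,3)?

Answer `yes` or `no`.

Op 1: place BR@(3,2)
Op 2: place WR@(1,4)
Op 3: place WQ@(0,2)
Op 4: place BQ@(2,4)
Op 5: place WR@(4,3)
Op 6: place WR@(0,0)
Op 7: place BN@(3,3)
Op 8: remove (3,2)
Per-piece attacks for W:
  WR@(0,0): attacks (0,1) (0,2) (1,0) (2,0) (3,0) (4,0) (5,0) [ray(0,1) blocked at (0,2)]
  WQ@(0,2): attacks (0,3) (0,4) (0,5) (0,1) (0,0) (1,2) (2,2) (3,2) (4,2) (5,2) (1,3) (2,4) (1,1) (2,0) [ray(0,-1) blocked at (0,0); ray(1,1) blocked at (2,4)]
  WR@(1,4): attacks (1,5) (1,3) (1,2) (1,1) (1,0) (2,4) (0,4) [ray(1,0) blocked at (2,4)]
  WR@(4,3): attacks (4,4) (4,5) (4,2) (4,1) (4,0) (5,3) (3,3) [ray(-1,0) blocked at (3,3)]
W attacks (2,3): no

Answer: no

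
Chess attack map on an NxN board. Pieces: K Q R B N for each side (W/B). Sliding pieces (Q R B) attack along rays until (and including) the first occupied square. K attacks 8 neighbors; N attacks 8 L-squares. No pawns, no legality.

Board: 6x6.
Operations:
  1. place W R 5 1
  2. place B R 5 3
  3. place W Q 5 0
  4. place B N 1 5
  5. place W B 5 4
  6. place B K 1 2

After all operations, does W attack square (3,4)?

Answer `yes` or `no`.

Op 1: place WR@(5,1)
Op 2: place BR@(5,3)
Op 3: place WQ@(5,0)
Op 4: place BN@(1,5)
Op 5: place WB@(5,4)
Op 6: place BK@(1,2)
Per-piece attacks for W:
  WQ@(5,0): attacks (5,1) (4,0) (3,0) (2,0) (1,0) (0,0) (4,1) (3,2) (2,3) (1,4) (0,5) [ray(0,1) blocked at (5,1)]
  WR@(5,1): attacks (5,2) (5,3) (5,0) (4,1) (3,1) (2,1) (1,1) (0,1) [ray(0,1) blocked at (5,3); ray(0,-1) blocked at (5,0)]
  WB@(5,4): attacks (4,5) (4,3) (3,2) (2,1) (1,0)
W attacks (3,4): no

Answer: no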